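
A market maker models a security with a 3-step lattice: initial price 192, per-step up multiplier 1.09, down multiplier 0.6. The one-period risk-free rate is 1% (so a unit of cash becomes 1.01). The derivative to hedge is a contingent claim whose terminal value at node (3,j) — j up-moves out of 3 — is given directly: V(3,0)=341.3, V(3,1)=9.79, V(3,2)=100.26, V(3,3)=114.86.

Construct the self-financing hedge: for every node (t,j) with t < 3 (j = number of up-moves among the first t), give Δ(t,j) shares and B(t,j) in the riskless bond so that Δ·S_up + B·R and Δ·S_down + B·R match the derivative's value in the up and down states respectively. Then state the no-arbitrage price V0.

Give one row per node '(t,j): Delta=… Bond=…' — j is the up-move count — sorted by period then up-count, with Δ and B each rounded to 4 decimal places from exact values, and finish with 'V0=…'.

Since d<R<u, set p* = (R−d)/(u−d) = 0.8367; price each node as the discounted p*-expectation of its children.
At expiry t=3: V(3,0)=341.3000, V(3,1)=9.7900, V(3,2)=100.2600, V(3,3)=114.8600
Node (2,0) S=69.1200: V=(p*·9.7900+(1−p*)·341.3000)/1.01=63.2813; Δ=(9.7900−341.3000)/(75.3408−41.4720)=-9.7881; B=V−Δ·S=739.8323
Node (2,1) S=125.5680: V=(p*·100.2600+(1−p*)·9.7900)/1.01=84.6430; Δ=(100.2600−9.7900)/(136.8691−75.3408)=1.4704; B=V−Δ·S=-99.9897
Node (2,2) S=228.1152: V=(p*·114.8600+(1−p*)·100.2600)/1.01=111.3627; Δ=(114.8600−100.2600)/(248.6456−136.8691)=0.1306; B=V−Δ·S=81.5668
Node (1,0) S=115.2000: V=(p*·84.6430+(1−p*)·63.2813)/1.01=80.3518; Δ=(84.6430−63.2813)/(125.5680−69.1200)=0.3784; B=V−Δ·S=36.7565
Node (1,1) S=209.2800: V=(p*·111.3627+(1−p*)·84.6430)/1.01=105.9409; Δ=(111.3627−84.6430)/(228.1152−125.5680)=0.2606; B=V−Δ·S=51.4108
Node (0,0) S=192.0000: V=(p*·105.9409+(1−p*)·80.3518)/1.01=100.7555; Δ=(105.9409−80.3518)/(209.2800−115.2000)=0.2720; B=V−Δ·S=48.5329
Root portfolio cost Δ·192+B reproduces V0=100.7555.

(0,0): Delta=0.2720 Bond=48.5329
(1,0): Delta=0.3784 Bond=36.7565
(1,1): Delta=0.2606 Bond=51.4108
(2,0): Delta=-9.7881 Bond=739.8323
(2,1): Delta=1.4704 Bond=-99.9897
(2,2): Delta=0.1306 Bond=81.5668
V0=100.7555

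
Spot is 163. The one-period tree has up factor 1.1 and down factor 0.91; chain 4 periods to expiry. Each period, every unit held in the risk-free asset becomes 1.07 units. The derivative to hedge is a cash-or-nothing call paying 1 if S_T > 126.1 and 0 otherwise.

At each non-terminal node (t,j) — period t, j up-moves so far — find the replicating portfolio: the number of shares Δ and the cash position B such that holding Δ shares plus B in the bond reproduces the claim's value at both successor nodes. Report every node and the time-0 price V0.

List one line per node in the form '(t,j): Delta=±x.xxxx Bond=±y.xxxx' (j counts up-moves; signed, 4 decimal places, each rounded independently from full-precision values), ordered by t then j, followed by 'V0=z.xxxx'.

(0,0): Delta=0.0001 Bond=0.7455
(1,0): Delta=0.0008 Bond=0.6985
(1,1): Delta=0.0000 Bond=0.8163
(2,0): Delta=0.0058 Bond=0.0750
(2,1): Delta=0.0000 Bond=0.8734
(2,2): Delta=0.0000 Bond=0.8734
(3,0): Delta=0.0428 Bond=-4.4761
(3,1): Delta=0.0000 Bond=0.9346
(3,2): Delta=0.0000 Bond=0.9346
(3,3): Delta=0.0000 Bond=0.9346
V0=0.7624

Since d<R<u, set p* = (R−d)/(u−d) = 0.8421; price each node as the discounted p*-expectation of its children.
Terminal values V(4,·): V(4,0)=0.0000, V(4,1)=1.0000, V(4,2)=1.0000, V(4,3)=1.0000, V(4,4)=1.0000
Node (3,0) S=122.8321: V=(p*·1.0000+(1−p*)·0.0000)/1.07=0.7870; Δ=(1.0000−0.0000)/(135.1153−111.7772)=0.0428; B=V−Δ·S=-4.4761
Node (3,1) S=148.4783: V=(p*·1.0000+(1−p*)·1.0000)/1.07=0.9346; Δ=(1.0000−1.0000)/(163.3262−135.1153)=0.0000; B=V−Δ·S=0.9346
Node (3,2) S=179.4793: V=(p*·1.0000+(1−p*)·1.0000)/1.07=0.9346; Δ=(1.0000−1.0000)/(197.4272−163.3262)=0.0000; B=V−Δ·S=0.9346
Node (3,3) S=216.9530: V=(p*·1.0000+(1−p*)·1.0000)/1.07=0.9346; Δ=(1.0000−1.0000)/(238.6483−197.4272)=0.0000; B=V−Δ·S=0.9346
Node (2,0) S=134.9803: V=(p*·0.9346+(1−p*)·0.7870)/1.07=0.8517; Δ=(0.9346−0.7870)/(148.4783−122.8321)=0.0058; B=V−Δ·S=0.0750
Node (2,1) S=163.1630: V=(p*·0.9346+(1−p*)·0.9346)/1.07=0.8734; Δ=(0.9346−0.9346)/(179.4793−148.4783)=0.0000; B=V−Δ·S=0.8734
Node (2,2) S=197.2300: V=(p*·0.9346+(1−p*)·0.9346)/1.07=0.8734; Δ=(0.9346−0.9346)/(216.9530−179.4793)=0.0000; B=V−Δ·S=0.8734
Node (1,0) S=148.3300: V=(p*·0.8734+(1−p*)·0.8517)/1.07=0.8131; Δ=(0.8734−0.8517)/(163.1630−134.9803)=0.0008; B=V−Δ·S=0.6985
Node (1,1) S=179.3000: V=(p*·0.8734+(1−p*)·0.8734)/1.07=0.8163; Δ=(0.8734−0.8734)/(197.2300−163.1630)=0.0000; B=V−Δ·S=0.8163
Node (0,0) S=163.0000: V=(p*·0.8163+(1−p*)·0.8131)/1.07=0.7624; Δ=(0.8163−0.8131)/(179.3000−148.3300)=0.0001; B=V−Δ·S=0.7455
Each (Δ,B) replicates both successor values, so the strategy is self-financing and V0 is arbitrage-free.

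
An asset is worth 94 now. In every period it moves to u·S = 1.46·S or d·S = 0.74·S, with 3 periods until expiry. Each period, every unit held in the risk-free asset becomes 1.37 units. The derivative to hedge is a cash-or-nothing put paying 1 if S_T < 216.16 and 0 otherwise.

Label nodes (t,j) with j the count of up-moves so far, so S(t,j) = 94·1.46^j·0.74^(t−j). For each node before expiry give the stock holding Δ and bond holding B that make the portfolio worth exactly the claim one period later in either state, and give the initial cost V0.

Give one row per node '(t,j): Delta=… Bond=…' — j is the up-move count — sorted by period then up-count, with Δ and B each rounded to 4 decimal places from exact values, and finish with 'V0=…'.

The replicating-portfolio and risk-neutral prices coincide; use p* = (1.37−0.74)/(1.46−0.74) = 0.8750 for the latter.
Payoff layer (t=3): V(3,0)=1.0000, V(3,1)=1.0000, V(3,2)=1.0000, V(3,3)=0.0000
  t=2,j=0: stock 51.4744 → up 75.1526 (V=1.0000), down 38.0911 (V=1.0000). Price 0.7299; hedge Δ=0.0000, bond B=0.7299.
  t=2,j=1: stock 101.5576 → up 148.2741 (V=1.0000), down 75.1526 (V=1.0000). Price 0.7299; hedge Δ=0.0000, bond B=0.7299.
  t=2,j=2: stock 200.3704 → up 292.5408 (V=0.0000), down 148.2741 (V=1.0000). Price 0.0912; hedge Δ=-0.0069, bond B=1.4801.
  t=1,j=0: stock 69.5600 → up 101.5576 (V=0.7299), down 51.4744 (V=0.7299). Price 0.5328; hedge Δ=0.0000, bond B=0.5328.
  t=1,j=1: stock 137.2400 → up 200.3704 (V=0.0912), down 101.5576 (V=0.7299). Price 0.1249; hedge Δ=-0.0065, bond B=1.0119.
  t=0,j=0: stock 94.0000 → up 137.2400 (V=0.1249), down 69.5600 (V=0.5328). Price 0.1284; hedge Δ=-0.0060, bond B=0.6949.
The time-0 hedge costs 0.1284, which is the no-arbitrage price.

(0,0): Delta=-0.0060 Bond=0.6949
(1,0): Delta=0.0000 Bond=0.5328
(1,1): Delta=-0.0065 Bond=1.0119
(2,0): Delta=0.0000 Bond=0.7299
(2,1): Delta=0.0000 Bond=0.7299
(2,2): Delta=-0.0069 Bond=1.4801
V0=0.1284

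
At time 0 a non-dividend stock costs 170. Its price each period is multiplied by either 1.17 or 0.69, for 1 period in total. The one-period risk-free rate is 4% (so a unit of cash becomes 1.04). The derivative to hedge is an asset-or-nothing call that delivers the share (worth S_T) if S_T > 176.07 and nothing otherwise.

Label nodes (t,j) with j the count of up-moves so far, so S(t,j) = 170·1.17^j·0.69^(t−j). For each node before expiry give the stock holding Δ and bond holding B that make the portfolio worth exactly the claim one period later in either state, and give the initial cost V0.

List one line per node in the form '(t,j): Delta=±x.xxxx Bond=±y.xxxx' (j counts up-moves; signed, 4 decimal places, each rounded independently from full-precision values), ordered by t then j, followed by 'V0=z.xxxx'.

(0,0): Delta=2.4375 Bond=-274.9219
V0=139.4531

No-arbitrage ⇒ martingale measure with p* = (R−d)/(u−d) = 0.7292.
Terminal payoffs: V(1,0)=0.0000, V(1,1)=198.9000
Node (0,0) S=170.0000: V=(p*·198.9000+(1−p*)·0.0000)/1.04=139.4531; Δ=(198.9000−0.0000)/(198.9000−117.3000)=2.4375; B=V−Δ·S=-274.9219
The time-0 hedge costs 139.4531, which is the no-arbitrage price.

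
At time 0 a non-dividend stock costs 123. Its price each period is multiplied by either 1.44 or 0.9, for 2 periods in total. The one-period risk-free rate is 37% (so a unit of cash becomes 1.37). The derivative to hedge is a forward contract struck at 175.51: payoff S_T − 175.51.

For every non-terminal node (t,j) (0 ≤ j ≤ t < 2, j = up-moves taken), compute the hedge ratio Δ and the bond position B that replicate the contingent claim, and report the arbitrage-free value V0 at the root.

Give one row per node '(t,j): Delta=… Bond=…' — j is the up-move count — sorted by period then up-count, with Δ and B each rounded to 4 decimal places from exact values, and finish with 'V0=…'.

No-arbitrage ⇒ martingale measure with p* = (R−d)/(u−d) = 0.8704.
Payoff layer (t=2): V(2,0)=-75.8800, V(2,1)=-16.1020, V(2,2)=79.5428
  t=1,j=0: stock 110.7000 → up 159.4080 (V=-16.1020), down 99.6300 (V=-75.8800). Price -17.4095; hedge Δ=1.0000, bond B=-128.1095.
  t=1,j=1: stock 177.1200 → up 255.0528 (V=79.5428), down 159.4080 (V=-16.1020). Price 49.0105; hedge Δ=1.0000, bond B=-128.1095.
  t=0,j=0: stock 123.0000 → up 177.1200 (V=49.0105), down 110.7000 (V=-17.4095). Price 29.4894; hedge Δ=1.0000, bond B=-93.5106.
Check: Δ(0,0)·S0 + B(0,0) = 29.4894 = V0.

(0,0): Delta=1.0000 Bond=-93.5106
(1,0): Delta=1.0000 Bond=-128.1095
(1,1): Delta=1.0000 Bond=-128.1095
V0=29.4894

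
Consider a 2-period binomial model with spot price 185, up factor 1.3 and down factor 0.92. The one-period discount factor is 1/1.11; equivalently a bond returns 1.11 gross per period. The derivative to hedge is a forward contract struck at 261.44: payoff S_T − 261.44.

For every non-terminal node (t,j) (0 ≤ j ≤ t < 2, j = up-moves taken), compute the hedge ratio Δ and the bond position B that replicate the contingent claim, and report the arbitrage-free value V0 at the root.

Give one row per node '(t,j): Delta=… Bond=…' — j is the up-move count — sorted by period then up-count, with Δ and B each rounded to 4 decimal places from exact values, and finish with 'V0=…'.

(0,0): Delta=1.0000 Bond=-212.1906
(1,0): Delta=1.0000 Bond=-235.5315
(1,1): Delta=1.0000 Bond=-235.5315
V0=-27.1906

Under the risk-neutral measure, an up-move has probability p* = (R−d)/(u−d) = 0.5000 and values discount at R = 1.11.
Payoff layer (t=2): V(2,0)=-104.8560, V(2,1)=-40.1800, V(2,2)=51.2100
  t=1,j=0: stock 170.2000 → up 221.2600 (V=-40.1800), down 156.5840 (V=-104.8560). Price -65.3315; hedge Δ=1.0000, bond B=-235.5315.
  t=1,j=1: stock 240.5000 → up 312.6500 (V=51.2100), down 221.2600 (V=-40.1800). Price 4.9685; hedge Δ=1.0000, bond B=-235.5315.
  t=0,j=0: stock 185.0000 → up 240.5000 (V=4.9685), down 170.2000 (V=-65.3315). Price -27.1906; hedge Δ=1.0000, bond B=-212.1906.
Each (Δ,B) replicates both successor values, so the strategy is self-financing and V0 is arbitrage-free.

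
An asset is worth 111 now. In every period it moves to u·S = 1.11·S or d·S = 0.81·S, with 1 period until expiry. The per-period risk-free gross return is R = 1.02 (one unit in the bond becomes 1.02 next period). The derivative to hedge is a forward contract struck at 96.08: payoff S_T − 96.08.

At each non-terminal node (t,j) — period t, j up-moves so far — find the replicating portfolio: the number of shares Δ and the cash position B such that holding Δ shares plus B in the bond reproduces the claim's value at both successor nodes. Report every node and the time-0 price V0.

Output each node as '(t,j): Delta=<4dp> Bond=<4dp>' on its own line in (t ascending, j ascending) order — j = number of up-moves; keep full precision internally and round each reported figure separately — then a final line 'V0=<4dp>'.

No-arbitrage ⇒ martingale measure with p* = (R−d)/(u−d) = 0.7000.
Terminal payoffs: V(1,0)=-6.1700, V(1,1)=27.1300
Node (0,0) S=111.0000: V=(p*·27.1300+(1−p*)·-6.1700)/1.02=16.8039; Δ=(27.1300−-6.1700)/(123.2100−89.9100)=1.0000; B=V−Δ·S=-94.1961
The time-0 hedge costs 16.8039, which is the no-arbitrage price.

(0,0): Delta=1.0000 Bond=-94.1961
V0=16.8039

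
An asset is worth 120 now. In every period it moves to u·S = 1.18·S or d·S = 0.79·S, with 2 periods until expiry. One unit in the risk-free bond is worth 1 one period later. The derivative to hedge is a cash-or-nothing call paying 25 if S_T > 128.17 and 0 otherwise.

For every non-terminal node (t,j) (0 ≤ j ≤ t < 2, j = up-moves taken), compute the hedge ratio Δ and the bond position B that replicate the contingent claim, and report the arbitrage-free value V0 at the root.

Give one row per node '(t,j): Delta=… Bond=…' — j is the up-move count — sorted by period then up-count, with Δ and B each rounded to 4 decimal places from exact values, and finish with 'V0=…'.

(0,0): Delta=0.2876 Bond=-27.2682
(1,0): Delta=0.0000 Bond=0.0000
(1,1): Delta=0.4527 Bond=-50.6410
V0=7.2485

Since d<R<u, set p* = (R−d)/(u−d) = 0.5385; price each node as the discounted p*-expectation of its children.
Payoff layer (t=2): V(2,0)=0.0000, V(2,1)=0.0000, V(2,2)=25.0000
Node (1,0) S=94.8000: V=(p*·0.0000+(1−p*)·0.0000)/1=0.0000; Δ=(0.0000−0.0000)/(111.8640−74.8920)=0.0000; B=V−Δ·S=0.0000
Node (1,1) S=141.6000: V=(p*·25.0000+(1−p*)·0.0000)/1=13.4615; Δ=(25.0000−0.0000)/(167.0880−111.8640)=0.4527; B=V−Δ·S=-50.6410
Node (0,0) S=120.0000: V=(p*·13.4615+(1−p*)·0.0000)/1=7.2485; Δ=(13.4615−0.0000)/(141.6000−94.8000)=0.2876; B=V−Δ·S=-27.2682
Self-financing check: at every node Δ·S+B equals the discounted successor values.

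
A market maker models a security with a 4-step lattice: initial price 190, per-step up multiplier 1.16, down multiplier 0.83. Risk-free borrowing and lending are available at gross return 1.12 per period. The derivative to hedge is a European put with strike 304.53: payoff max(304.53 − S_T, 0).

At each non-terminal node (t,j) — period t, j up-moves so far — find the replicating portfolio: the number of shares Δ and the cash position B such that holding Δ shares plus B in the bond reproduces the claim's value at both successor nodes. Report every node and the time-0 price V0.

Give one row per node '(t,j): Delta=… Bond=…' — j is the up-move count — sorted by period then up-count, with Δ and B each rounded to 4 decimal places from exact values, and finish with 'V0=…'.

(0,0): Delta=-0.6957 Bond=150.6945
(1,0): Delta=-1.0000 Bond=216.7584
(1,1): Delta=-0.6657 Bond=162.1598
(2,0): Delta=-1.0000 Bond=242.7695
(2,1): Delta=-1.0000 Bond=242.7695
(2,2): Delta=-0.6327 Bond=173.1845
(3,0): Delta=-1.0000 Bond=271.9018
(3,1): Delta=-1.0000 Bond=271.9018
(3,2): Delta=-1.0000 Bond=271.9018
(3,3): Delta=-0.5965 Bond=183.2169
V0=18.5024

Risk-neutral probability p* = (R−d)/(u−d) = (1.12−0.83)/(1.16−0.83) = 0.8788.
Payoff layer (t=4): V(4,0)=214.3592, V(4,1)=178.5081, V(4,2)=128.4031, V(4,3)=58.3767, V(4,4)=0.0000
  t=3,j=0: stock 108.6395 → up 126.0219 (V=178.5081), down 90.1708 (V=214.3592). Price 163.2623; hedge Δ=-1.0000, bond B=271.9018.
  t=3,j=1: stock 151.8336 → up 176.1269 (V=128.4031), down 126.0219 (V=178.5081). Price 120.0682; hedge Δ=-1.0000, bond B=271.9018.
  t=3,j=2: stock 212.2011 → up 246.1533 (V=58.3767), down 176.1269 (V=128.4031). Price 59.7007; hedge Δ=-1.0000, bond B=271.9018.
  t=3,j=3: stock 296.5702 → up 344.0215 (V=0.0000), down 246.1533 (V=58.3767). Price 6.3178; hedge Δ=-0.5965, bond B=183.2169.
  t=2,j=0: stock 130.8910 → up 151.8336 (V=120.0682), down 108.6395 (V=163.2623). Price 111.8785; hedge Δ=-1.0000, bond B=242.7695.
  t=2,j=1: stock 182.9320 → up 212.2011 (V=59.7007), down 151.8336 (V=120.0682). Price 59.8375; hedge Δ=-1.0000, bond B=242.7695.
  t=2,j=2: stock 255.6640 → up 296.5702 (V=6.3178), down 212.2011 (V=59.7007). Price 11.4183; hedge Δ=-0.6327, bond B=173.1845.
  t=1,j=0: stock 157.7000 → up 182.9320 (V=59.8375), down 130.8910 (V=111.8785). Price 59.0584; hedge Δ=-1.0000, bond B=216.7584.
  t=1,j=1: stock 220.4000 → up 255.6640 (V=11.4183), down 182.9320 (V=59.8375). Price 15.4351; hedge Δ=-0.6657, bond B=162.1598.
  t=0,j=0: stock 190.0000 → up 220.4000 (V=15.4351), down 157.7000 (V=59.0584). Price 18.5024; hedge Δ=-0.6957, bond B=150.6945.
Self-financing check: at every node Δ·S+B equals the discounted successor values.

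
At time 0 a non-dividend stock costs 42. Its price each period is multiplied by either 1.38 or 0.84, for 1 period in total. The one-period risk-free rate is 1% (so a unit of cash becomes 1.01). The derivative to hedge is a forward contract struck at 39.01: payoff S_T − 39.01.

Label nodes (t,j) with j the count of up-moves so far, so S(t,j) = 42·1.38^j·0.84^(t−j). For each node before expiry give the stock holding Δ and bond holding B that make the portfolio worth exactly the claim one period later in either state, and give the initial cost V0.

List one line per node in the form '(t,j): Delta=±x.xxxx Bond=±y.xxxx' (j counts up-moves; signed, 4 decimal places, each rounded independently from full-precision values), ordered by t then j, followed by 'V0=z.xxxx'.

Risk-neutral probability p* = (R−d)/(u−d) = (1.01−0.84)/(1.38−0.84) = 0.3148.
Terminal values V(1,·): V(1,0)=-3.7300, V(1,1)=18.9500
Node (0,0) S=42.0000: V=(p*·18.9500+(1−p*)·-3.7300)/1.01=3.3762; Δ=(18.9500−-3.7300)/(57.9600−35.2800)=1.0000; B=V−Δ·S=-38.6238
Each (Δ,B) replicates both successor values, so the strategy is self-financing and V0 is arbitrage-free.

(0,0): Delta=1.0000 Bond=-38.6238
V0=3.3762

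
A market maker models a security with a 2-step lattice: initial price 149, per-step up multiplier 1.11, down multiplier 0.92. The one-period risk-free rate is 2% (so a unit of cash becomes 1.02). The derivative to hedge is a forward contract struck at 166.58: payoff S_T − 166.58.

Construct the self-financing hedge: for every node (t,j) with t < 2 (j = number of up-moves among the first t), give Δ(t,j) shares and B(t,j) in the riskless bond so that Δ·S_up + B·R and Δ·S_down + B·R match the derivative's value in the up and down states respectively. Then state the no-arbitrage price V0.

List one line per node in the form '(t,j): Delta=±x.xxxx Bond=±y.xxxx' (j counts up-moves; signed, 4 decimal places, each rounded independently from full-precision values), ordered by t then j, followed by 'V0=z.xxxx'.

Risk-neutral probability p* = (R−d)/(u−d) = (1.02−0.92)/(1.11−0.92) = 0.5263.
At expiry t=2: V(2,0)=-40.4664, V(2,1)=-14.4212, V(2,2)=17.0029
(1,0): S=137.0800. Δ = (V_up−V_dn)/(S_up−S_dn) = (-14.4212−-40.4664)/(152.1588−126.1136) = 1.0000. V = [p*·-14.4212 + (1−p*)·-40.4664]/1.02 = -26.2337. B = V − Δ·S = -163.3137.
(1,1): S=165.3900. Δ = (V_up−V_dn)/(S_up−S_dn) = (17.0029−-14.4212)/(183.5829−152.1588) = 1.0000. V = [p*·17.0029 + (1−p*)·-14.4212]/1.02 = 2.0763. B = V − Δ·S = -163.3137.
(0,0): S=149.0000. Δ = (V_up−V_dn)/(S_up−S_dn) = (2.0763−-26.2337)/(165.3900−137.0800) = 1.0000. V = [p*·2.0763 + (1−p*)·-26.2337]/1.02 = -11.1115. B = V − Δ·S = -160.1115.
Each (Δ,B) replicates both successor values, so the strategy is self-financing and V0 is arbitrage-free.

(0,0): Delta=1.0000 Bond=-160.1115
(1,0): Delta=1.0000 Bond=-163.3137
(1,1): Delta=1.0000 Bond=-163.3137
V0=-11.1115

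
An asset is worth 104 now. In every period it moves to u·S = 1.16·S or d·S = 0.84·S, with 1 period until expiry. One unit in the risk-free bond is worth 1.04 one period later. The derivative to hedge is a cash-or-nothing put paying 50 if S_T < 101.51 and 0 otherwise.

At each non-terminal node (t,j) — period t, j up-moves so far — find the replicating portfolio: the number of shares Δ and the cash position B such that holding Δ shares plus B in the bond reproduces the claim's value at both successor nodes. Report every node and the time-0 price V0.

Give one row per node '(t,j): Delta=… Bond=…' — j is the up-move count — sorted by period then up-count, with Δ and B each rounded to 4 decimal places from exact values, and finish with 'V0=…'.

Under the risk-neutral measure, an up-move has probability p* = (R−d)/(u−d) = 0.6250 and values discount at R = 1.04.
At expiry t=1: V(1,0)=50.0000, V(1,1)=0.0000
Node (0,0) S=104.0000: V=(p*·0.0000+(1−p*)·50.0000)/1.04=18.0288; Δ=(0.0000−50.0000)/(120.6400−87.3600)=-1.5024; B=V−Δ·S=174.2788
Self-financing check: at every node Δ·S+B equals the discounted successor values.

(0,0): Delta=-1.5024 Bond=174.2788
V0=18.0288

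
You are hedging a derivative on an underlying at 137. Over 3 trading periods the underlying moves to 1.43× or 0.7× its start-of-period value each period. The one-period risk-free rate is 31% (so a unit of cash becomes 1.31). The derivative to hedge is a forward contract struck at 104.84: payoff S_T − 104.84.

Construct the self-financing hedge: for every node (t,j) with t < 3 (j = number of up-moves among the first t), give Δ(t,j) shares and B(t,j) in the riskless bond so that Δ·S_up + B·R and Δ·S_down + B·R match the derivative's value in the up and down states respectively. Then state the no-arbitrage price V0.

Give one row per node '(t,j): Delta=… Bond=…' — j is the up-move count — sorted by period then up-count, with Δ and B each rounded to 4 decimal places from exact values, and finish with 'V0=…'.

(0,0): Delta=1.0000 Bond=-46.6351
(1,0): Delta=1.0000 Bond=-61.0920
(1,1): Delta=1.0000 Bond=-61.0920
(2,0): Delta=1.0000 Bond=-80.0305
(2,1): Delta=1.0000 Bond=-80.0305
(2,2): Delta=1.0000 Bond=-80.0305
V0=90.3649

Risk-neutral probability p* = (R−d)/(u−d) = (1.31−0.7)/(1.43−0.7) = 0.8356.
At expiry t=3: V(3,0)=-57.8490, V(3,1)=-8.8441, V(3,2)=91.2659, V(3,3)=295.7764
  t=2,j=0: stock 67.1300 → up 95.9959 (V=-8.8441), down 46.9910 (V=-57.8490). Price -12.9005; hedge Δ=1.0000, bond B=-80.0305.
  t=2,j=1: stock 137.1370 → up 196.1059 (V=91.2659), down 95.9959 (V=-8.8441). Price 57.1065; hedge Δ=1.0000, bond B=-80.0305.
  t=2,j=2: stock 280.1513 → up 400.6164 (V=295.7764), down 196.1059 (V=91.2659). Price 200.1208; hedge Δ=1.0000, bond B=-80.0305.
  t=1,j=0: stock 95.9000 → up 137.1370 (V=57.1065), down 67.1300 (V=-12.9005). Price 34.8080; hedge Δ=1.0000, bond B=-61.0920.
  t=1,j=1: stock 195.9100 → up 280.1513 (V=200.1208), down 137.1370 (V=57.1065). Price 134.8180; hedge Δ=1.0000, bond B=-61.0920.
  t=0,j=0: stock 137.0000 → up 195.9100 (V=134.8180), down 95.9000 (V=34.8080). Price 90.3649; hedge Δ=1.0000, bond B=-46.6351.
The time-0 hedge costs 90.3649, which is the no-arbitrage price.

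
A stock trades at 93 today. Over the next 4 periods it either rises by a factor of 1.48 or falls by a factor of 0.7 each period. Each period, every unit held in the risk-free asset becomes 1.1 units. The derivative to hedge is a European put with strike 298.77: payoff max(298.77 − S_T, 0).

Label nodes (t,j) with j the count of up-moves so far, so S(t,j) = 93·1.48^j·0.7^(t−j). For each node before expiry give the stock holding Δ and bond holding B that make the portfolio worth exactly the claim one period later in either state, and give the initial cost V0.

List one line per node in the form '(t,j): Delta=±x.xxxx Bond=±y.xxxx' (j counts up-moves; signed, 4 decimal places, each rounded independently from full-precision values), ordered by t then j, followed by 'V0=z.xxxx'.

Risk-neutral probability p* = (R−d)/(u−d) = (1.1−0.7)/(1.48−0.7) = 0.5128.
Terminal values V(4,·): V(4,0)=276.4407, V(4,1)=251.5595, V(4,2)=198.9535, V(4,3)=87.7293, V(4,4)=0.0000
  t=3,j=0: stock 31.8990 → up 47.2105 (V=251.5595), down 22.3293 (V=276.4407). Price 239.7101; hedge Δ=-1.0000, bond B=271.6091.
  t=3,j=1: stock 67.4436 → up 99.8165 (V=198.9535), down 47.2105 (V=251.5595). Price 204.1655; hedge Δ=-1.0000, bond B=271.6091.
  t=3,j=2: stock 142.5950 → up 211.0407 (V=87.7293), down 99.8165 (V=198.9535). Price 129.0141; hedge Δ=-1.0000, bond B=271.6091.
  t=3,j=3: stock 301.4867 → up 446.2003 (V=0.0000), down 211.0407 (V=87.7293). Price 38.8545; hedge Δ=-0.3731, bond B=151.3280.
  t=2,j=0: stock 45.5700 → up 67.4436 (V=204.1655), down 31.8990 (V=239.7101). Price 201.3474; hedge Δ=-1.0000, bond B=246.9174.
  t=2,j=1: stock 96.3480 → up 142.5950 (V=129.0141), down 67.4436 (V=204.1655). Price 150.5694; hedge Δ=-1.0000, bond B=246.9174.
  t=2,j=2: stock 203.7072 → up 301.4867 (V=38.8545), down 142.5950 (V=129.0141). Price 75.2531; hedge Δ=-0.5674, bond B=190.8423.
  t=1,j=0: stock 65.1000 → up 96.3480 (V=150.5694), down 45.5700 (V=201.3474). Price 159.3703; hedge Δ=-1.0000, bond B=224.4703.
  t=1,j=1: stock 137.6400 → up 203.7072 (V=75.2531), down 96.3480 (V=150.5694). Price 101.7687; hedge Δ=-0.7015, bond B=198.3281.
  t=0,j=0: stock 93.0000 → up 137.6400 (V=101.7687), down 65.1000 (V=159.3703). Price 118.0282; hedge Δ=-0.7941, bond B=191.8764.
Self-financing check: at every node Δ·S+B equals the discounted successor values.

(0,0): Delta=-0.7941 Bond=191.8764
(1,0): Delta=-1.0000 Bond=224.4703
(1,1): Delta=-0.7015 Bond=198.3281
(2,0): Delta=-1.0000 Bond=246.9174
(2,1): Delta=-1.0000 Bond=246.9174
(2,2): Delta=-0.5674 Bond=190.8423
(3,0): Delta=-1.0000 Bond=271.6091
(3,1): Delta=-1.0000 Bond=271.6091
(3,2): Delta=-1.0000 Bond=271.6091
(3,3): Delta=-0.3731 Bond=151.3280
V0=118.0282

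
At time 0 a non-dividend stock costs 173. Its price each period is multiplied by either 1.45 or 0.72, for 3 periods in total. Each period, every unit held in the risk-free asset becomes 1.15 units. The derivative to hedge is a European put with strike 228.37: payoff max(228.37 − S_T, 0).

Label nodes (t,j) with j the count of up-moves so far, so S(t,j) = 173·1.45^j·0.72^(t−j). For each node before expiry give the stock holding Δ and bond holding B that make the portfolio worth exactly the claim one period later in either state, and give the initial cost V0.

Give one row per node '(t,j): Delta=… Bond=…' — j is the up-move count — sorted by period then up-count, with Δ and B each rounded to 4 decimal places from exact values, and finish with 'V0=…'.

Under the risk-neutral measure, an up-move has probability p* = (R−d)/(u−d) = 0.5890 and values discount at R = 1.15.
Payoff layer (t=3): V(3,0)=163.7981, V(3,1)=98.3294, V(3,2)=0.0000, V(3,3)=0.0000
(2,0): S=89.6832. Δ = (V_up−V_dn)/(S_up−S_dn) = (98.3294−163.7981)/(130.0406−64.5719) = -1.0000. V = [p*·98.3294 + (1−p*)·163.7981]/1.15 = 108.8994. B = V − Δ·S = 198.5826.
(2,1): S=180.6120. Δ = (V_up−V_dn)/(S_up−S_dn) = (0.0000−98.3294)/(261.8874−130.0406) = -0.7458. V = [p*·0.0000 + (1−p*)·98.3294]/1.15 = 35.1385. B = V − Δ·S = 169.8363.
(2,2): S=363.7325. Δ = (V_up−V_dn)/(S_up−S_dn) = (0.0000−0.0000)/(527.4121−261.8874) = 0.0000. V = [p*·0.0000 + (1−p*)·0.0000]/1.15 = 0.0000. B = V − Δ·S = 0.0000.
(1,0): S=124.5600. Δ = (V_up−V_dn)/(S_up−S_dn) = (35.1385−108.8994)/(180.6120−89.6832) = -0.8112. V = [p*·35.1385 + (1−p*)·108.8994]/1.15 = 56.9141. B = V − Δ·S = 157.9564.
(1,1): S=250.8500. Δ = (V_up−V_dn)/(S_up−S_dn) = (0.0000−35.1385)/(363.7325−180.6120) = -0.1919. V = [p*·0.0000 + (1−p*)·35.1385]/1.15 = 12.5570. B = V − Δ·S = 60.6919.
(0,0): S=173.0000. Δ = (V_up−V_dn)/(S_up−S_dn) = (12.5570−56.9141)/(250.8500−124.5600) = -0.3512. V = [p*·12.5570 + (1−p*)·56.9141]/1.15 = 26.7704. B = V − Δ·S = 87.5336.
Each (Δ,B) replicates both successor values, so the strategy is self-financing and V0 is arbitrage-free.

(0,0): Delta=-0.3512 Bond=87.5336
(1,0): Delta=-0.8112 Bond=157.9564
(1,1): Delta=-0.1919 Bond=60.6919
(2,0): Delta=-1.0000 Bond=198.5826
(2,1): Delta=-0.7458 Bond=169.8363
(2,2): Delta=0.0000 Bond=0.0000
V0=26.7704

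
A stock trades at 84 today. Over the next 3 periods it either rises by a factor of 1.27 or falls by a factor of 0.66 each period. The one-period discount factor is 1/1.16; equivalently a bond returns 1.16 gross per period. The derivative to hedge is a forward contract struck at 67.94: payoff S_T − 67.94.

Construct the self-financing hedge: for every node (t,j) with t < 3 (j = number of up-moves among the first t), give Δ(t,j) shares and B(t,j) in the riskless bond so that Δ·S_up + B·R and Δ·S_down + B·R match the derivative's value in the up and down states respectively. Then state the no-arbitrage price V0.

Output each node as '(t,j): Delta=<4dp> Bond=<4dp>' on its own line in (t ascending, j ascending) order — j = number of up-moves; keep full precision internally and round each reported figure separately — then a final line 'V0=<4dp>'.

No-arbitrage ⇒ martingale measure with p* = (R−d)/(u−d) = 0.8197.
Payoff layer (t=3): V(3,0)=-43.7903, V(3,1)=-21.4702, V(3,2)=21.4792, V(3,3)=104.1242
Node (2,0) S=36.5904: V=(p*·-21.4702+(1−p*)·-43.7903)/1.16=-21.9786; Δ=(-21.4702−-43.7903)/(46.4698−24.1497)=1.0000; B=V−Δ·S=-58.5690
Node (2,1) S=70.4088: V=(p*·21.4792+(1−p*)·-21.4702)/1.16=11.8398; Δ=(21.4792−-21.4702)/(89.4192−46.4698)=1.0000; B=V−Δ·S=-58.5690
Node (2,2) S=135.4836: V=(p*·104.1242+(1−p*)·21.4792)/1.16=76.9146; Δ=(104.1242−21.4792)/(172.0642−89.4192)=1.0000; B=V−Δ·S=-58.5690
Node (1,0) S=55.4400: V=(p*·11.8398+(1−p*)·-21.9786)/1.16=4.9495; Δ=(11.8398−-21.9786)/(70.4088−36.5904)=1.0000; B=V−Δ·S=-50.4905
Node (1,1) S=106.6800: V=(p*·76.9146+(1−p*)·11.8398)/1.16=56.1895; Δ=(76.9146−11.8398)/(135.4836−70.4088)=1.0000; B=V−Δ·S=-50.4905
Node (0,0) S=84.0000: V=(p*·56.1895+(1−p*)·4.9495)/1.16=40.4737; Δ=(56.1895−4.9495)/(106.6800−55.4400)=1.0000; B=V−Δ·S=-43.5263
Root portfolio cost Δ·84+B reproduces V0=40.4737.

(0,0): Delta=1.0000 Bond=-43.5263
(1,0): Delta=1.0000 Bond=-50.4905
(1,1): Delta=1.0000 Bond=-50.4905
(2,0): Delta=1.0000 Bond=-58.5690
(2,1): Delta=1.0000 Bond=-58.5690
(2,2): Delta=1.0000 Bond=-58.5690
V0=40.4737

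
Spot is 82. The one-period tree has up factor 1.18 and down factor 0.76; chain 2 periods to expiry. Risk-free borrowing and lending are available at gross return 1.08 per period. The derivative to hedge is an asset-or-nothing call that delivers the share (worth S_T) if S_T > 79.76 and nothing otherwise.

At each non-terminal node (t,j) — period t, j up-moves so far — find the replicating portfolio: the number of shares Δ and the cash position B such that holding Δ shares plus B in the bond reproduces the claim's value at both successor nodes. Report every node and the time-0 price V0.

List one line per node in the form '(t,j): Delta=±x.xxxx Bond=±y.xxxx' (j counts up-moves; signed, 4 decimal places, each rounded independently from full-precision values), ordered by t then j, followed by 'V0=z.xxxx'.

Under the risk-neutral measure, an up-move has probability p* = (R−d)/(u−d) = 0.7619 and values discount at R = 1.08.
Terminal payoffs: V(2,0)=0.0000, V(2,1)=0.0000, V(2,2)=114.1768
Node (1,0) S=62.3200: V=(p*·0.0000+(1−p*)·0.0000)/1.08=0.0000; Δ=(0.0000−0.0000)/(73.5376−47.3632)=0.0000; B=V−Δ·S=0.0000
Node (1,1) S=96.7600: V=(p*·114.1768+(1−p*)·0.0000)/1.08=80.5480; Δ=(114.1768−0.0000)/(114.1768−73.5376)=2.8095; B=V−Δ·S=-191.3015
Node (0,0) S=82.0000: V=(p*·80.5480+(1−p*)·0.0000)/1.08=56.8240; Δ=(80.5480−0.0000)/(96.7600−62.3200)=2.3388; B=V−Δ·S=-134.9570
Root portfolio cost Δ·82+B reproduces V0=56.8240.

(0,0): Delta=2.3388 Bond=-134.9570
(1,0): Delta=0.0000 Bond=0.0000
(1,1): Delta=2.8095 Bond=-191.3015
V0=56.8240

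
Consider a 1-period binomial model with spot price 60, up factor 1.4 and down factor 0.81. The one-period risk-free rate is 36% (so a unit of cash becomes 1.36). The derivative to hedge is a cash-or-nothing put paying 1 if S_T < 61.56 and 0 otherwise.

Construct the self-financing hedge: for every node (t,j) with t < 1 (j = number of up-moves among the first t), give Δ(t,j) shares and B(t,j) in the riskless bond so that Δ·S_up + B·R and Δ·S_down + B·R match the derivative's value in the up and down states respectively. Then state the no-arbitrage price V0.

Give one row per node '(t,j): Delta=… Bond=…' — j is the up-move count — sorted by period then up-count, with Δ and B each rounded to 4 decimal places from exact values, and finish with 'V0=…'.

(0,0): Delta=-0.0282 Bond=1.7448
V0=0.0499

Under the risk-neutral measure, an up-move has probability p* = (R−d)/(u−d) = 0.9322 and values discount at R = 1.36.
Terminal values V(1,·): V(1,0)=1.0000, V(1,1)=0.0000
(0,0): S=60.0000. Δ = (V_up−V_dn)/(S_up−S_dn) = (0.0000−1.0000)/(84.0000−48.6000) = -0.0282. V = [p*·0.0000 + (1−p*)·1.0000]/1.36 = 0.0499. B = V − Δ·S = 1.7448.
Root portfolio cost Δ·60+B reproduces V0=0.0499.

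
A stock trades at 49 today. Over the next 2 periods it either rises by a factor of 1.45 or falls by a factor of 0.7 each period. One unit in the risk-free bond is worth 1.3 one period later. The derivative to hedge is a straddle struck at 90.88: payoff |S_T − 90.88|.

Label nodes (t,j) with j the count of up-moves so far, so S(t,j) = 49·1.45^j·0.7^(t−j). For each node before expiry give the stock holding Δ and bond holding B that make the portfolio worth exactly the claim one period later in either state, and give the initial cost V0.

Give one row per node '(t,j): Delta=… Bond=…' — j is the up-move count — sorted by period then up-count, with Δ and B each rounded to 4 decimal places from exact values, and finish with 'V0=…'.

Risk-neutral probability p* = (R−d)/(u−d) = (1.3−0.7)/(1.45−0.7) = 0.8000.
At expiry t=2: V(2,0)=66.8700, V(2,1)=41.1450, V(2,2)=12.1425
(1,0): S=34.3000. Δ = (V_up−V_dn)/(S_up−S_dn) = (41.1450−66.8700)/(49.7350−24.0100) = -1.0000. V = [p*·41.1450 + (1−p*)·66.8700]/1.3 = 35.6077. B = V − Δ·S = 69.9077.
(1,1): S=71.0500. Δ = (V_up−V_dn)/(S_up−S_dn) = (12.1425−41.1450)/(103.0225−49.7350) = -0.5443. V = [p*·12.1425 + (1−p*)·41.1450]/1.3 = 13.8023. B = V − Δ·S = 52.4723.
(0,0): S=49.0000. Δ = (V_up−V_dn)/(S_up−S_dn) = (13.8023−35.6077)/(71.0500−34.3000) = -0.5933. V = [p*·13.8023 + (1−p*)·35.6077]/1.3 = 13.9718. B = V − Δ·S = 43.0457.
Check: Δ(0,0)·S0 + B(0,0) = 13.9718 = V0.

(0,0): Delta=-0.5933 Bond=43.0457
(1,0): Delta=-1.0000 Bond=69.9077
(1,1): Delta=-0.5443 Bond=52.4723
V0=13.9718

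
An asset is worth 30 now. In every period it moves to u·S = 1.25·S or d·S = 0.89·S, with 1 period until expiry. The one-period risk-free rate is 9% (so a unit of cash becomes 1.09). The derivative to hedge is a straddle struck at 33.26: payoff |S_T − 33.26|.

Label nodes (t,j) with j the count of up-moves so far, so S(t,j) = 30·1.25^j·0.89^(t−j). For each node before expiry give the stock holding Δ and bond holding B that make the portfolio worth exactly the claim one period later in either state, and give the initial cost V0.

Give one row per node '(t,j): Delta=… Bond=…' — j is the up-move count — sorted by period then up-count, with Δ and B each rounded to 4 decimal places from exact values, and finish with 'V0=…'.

No-arbitrage ⇒ martingale measure with p* = (R−d)/(u−d) = 0.5556.
At expiry t=1: V(1,0)=6.5600, V(1,1)=4.2400
  t=0,j=0: stock 30.0000 → up 37.5000 (V=4.2400), down 26.7000 (V=6.5600). Price 4.8359; hedge Δ=-0.2148, bond B=11.2803.
Check: Δ(0,0)·S0 + B(0,0) = 4.8359 = V0.

(0,0): Delta=-0.2148 Bond=11.2803
V0=4.8359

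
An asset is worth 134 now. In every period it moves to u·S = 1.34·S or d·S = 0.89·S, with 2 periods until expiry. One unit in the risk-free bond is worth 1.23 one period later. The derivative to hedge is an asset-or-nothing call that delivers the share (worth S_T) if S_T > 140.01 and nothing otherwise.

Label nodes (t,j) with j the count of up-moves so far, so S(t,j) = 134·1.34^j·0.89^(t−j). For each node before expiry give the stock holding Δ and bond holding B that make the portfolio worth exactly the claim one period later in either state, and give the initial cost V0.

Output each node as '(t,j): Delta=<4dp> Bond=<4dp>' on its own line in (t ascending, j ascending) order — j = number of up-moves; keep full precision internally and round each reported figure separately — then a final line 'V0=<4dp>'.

Under the risk-neutral measure, an up-move has probability p* = (R−d)/(u−d) = 0.7556 and values discount at R = 1.23.
Terminal values V(2,·): V(2,0)=0.0000, V(2,1)=159.8084, V(2,2)=240.6104
(1,0): S=119.2600. Δ = (V_up−V_dn)/(S_up−S_dn) = (159.8084−0.0000)/(159.8084−106.1414) = 2.9778. V = [p*·159.8084 + (1−p*)·0.0000]/1.23 = 98.1660. B = V − Δ·S = -256.9638.
(1,1): S=179.5600. Δ = (V_up−V_dn)/(S_up−S_dn) = (240.6104−159.8084)/(240.6104−159.8084) = 1.0000. V = [p*·240.6104 + (1−p*)·159.8084]/1.23 = 179.5600. B = V − Δ·S = 0.0000.
(0,0): S=134.0000. Δ = (V_up−V_dn)/(S_up−S_dn) = (179.5600−98.1660)/(179.5600−119.2600) = 1.3498. V = [p*·179.5600 + (1−p*)·98.1660]/1.23 = 129.8079. B = V − Δ·S = -51.0678.
Check: Δ(0,0)·S0 + B(0,0) = 129.8079 = V0.

(0,0): Delta=1.3498 Bond=-51.0678
(1,0): Delta=2.9778 Bond=-256.9638
(1,1): Delta=1.0000 Bond=0.0000
V0=129.8079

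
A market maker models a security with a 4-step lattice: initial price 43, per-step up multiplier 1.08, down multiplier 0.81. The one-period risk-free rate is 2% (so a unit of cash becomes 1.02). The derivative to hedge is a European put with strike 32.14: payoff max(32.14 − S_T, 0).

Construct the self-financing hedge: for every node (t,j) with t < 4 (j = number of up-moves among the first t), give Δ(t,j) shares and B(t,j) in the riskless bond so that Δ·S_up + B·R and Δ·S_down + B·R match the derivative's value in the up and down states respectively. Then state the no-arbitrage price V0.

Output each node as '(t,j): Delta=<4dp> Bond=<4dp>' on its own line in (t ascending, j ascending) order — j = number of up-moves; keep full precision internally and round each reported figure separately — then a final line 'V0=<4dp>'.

Risk-neutral probability p* = (R−d)/(u−d) = (1.02−0.81)/(1.08−0.81) = 0.7778.
Terminal values V(4,·): V(4,0)=13.6299, V(4,1)=7.4599, V(4,2)=0.0000, V(4,3)=0.0000, V(4,4)=0.0000
Node (3,0) S=22.8520: V=(p*·7.4599+(1−p*)·13.6299)/1.02=8.6578; Δ=(7.4599−13.6299)/(24.6801−18.5101)=-1.0000; B=V−Δ·S=31.5098
Node (3,1) S=30.4693: V=(p*·0.0000+(1−p*)·7.4599)/1.02=1.6252; Δ=(0.0000−7.4599)/(32.9068−24.6801)=-0.9068; B=V−Δ·S=29.2544
Node (3,2) S=40.6257: V=(p*·0.0000+(1−p*)·0.0000)/1.02=0.0000; Δ=(0.0000−0.0000)/(43.8758−32.9068)=0.0000; B=V−Δ·S=0.0000
Node (3,3) S=54.1676: V=(p*·0.0000+(1−p*)·0.0000)/1.02=0.0000; Δ=(0.0000−0.0000)/(58.5010−43.8758)=0.0000; B=V−Δ·S=0.0000
Node (2,0) S=28.2123: V=(p*·1.6252+(1−p*)·8.6578)/1.02=3.1255; Δ=(1.6252−8.6578)/(30.4693−22.8520)=-0.9232; B=V−Δ·S=29.1722
Node (2,1) S=37.6164: V=(p*·0.0000+(1−p*)·1.6252)/1.02=0.3541; Δ=(0.0000−1.6252)/(40.6257−30.4693)=-0.1600; B=V−Δ·S=6.3735
Node (2,2) S=50.1552: V=(p*·0.0000+(1−p*)·0.0000)/1.02=0.0000; Δ=(0.0000−0.0000)/(54.1676−40.6257)=0.0000; B=V−Δ·S=0.0000
Node (1,0) S=34.8300: V=(p*·0.3541+(1−p*)·3.1255)/1.02=0.9509; Δ=(0.3541−3.1255)/(37.6164−28.2123)=-0.2947; B=V−Δ·S=11.2156
Node (1,1) S=46.4400: V=(p*·0.0000+(1−p*)·0.3541)/1.02=0.0771; Δ=(0.0000−0.3541)/(50.1552−37.6164)=-0.0282; B=V−Δ·S=1.3886
Node (0,0) S=43.0000: V=(p*·0.0771+(1−p*)·0.9509)/1.02=0.2660; Δ=(0.0771−0.9509)/(46.4400−34.8300)=-0.0753; B=V−Δ·S=3.5023
Check: Δ(0,0)·S0 + B(0,0) = 0.2660 = V0.

(0,0): Delta=-0.0753 Bond=3.5023
(1,0): Delta=-0.2947 Bond=11.2156
(1,1): Delta=-0.0282 Bond=1.3886
(2,0): Delta=-0.9232 Bond=29.1722
(2,1): Delta=-0.1600 Bond=6.3735
(2,2): Delta=0.0000 Bond=0.0000
(3,0): Delta=-1.0000 Bond=31.5098
(3,1): Delta=-0.9068 Bond=29.2544
(3,2): Delta=0.0000 Bond=0.0000
(3,3): Delta=0.0000 Bond=0.0000
V0=0.2660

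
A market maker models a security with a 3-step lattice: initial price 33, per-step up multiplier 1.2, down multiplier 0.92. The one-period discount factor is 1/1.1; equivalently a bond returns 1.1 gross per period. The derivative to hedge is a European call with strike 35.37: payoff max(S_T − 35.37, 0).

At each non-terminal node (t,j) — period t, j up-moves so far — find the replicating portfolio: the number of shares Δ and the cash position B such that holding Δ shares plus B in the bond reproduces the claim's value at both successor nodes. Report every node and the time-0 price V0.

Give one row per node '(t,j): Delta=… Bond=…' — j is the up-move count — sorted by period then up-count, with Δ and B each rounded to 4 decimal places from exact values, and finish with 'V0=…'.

(0,0): Delta=0.8347 Bond=-20.4454
(1,0): Delta=0.5739 Bond=-14.5734
(1,1): Delta=0.9458 Bond=-26.8880
(2,0): Delta=0.0000 Bond=0.0000
(2,1): Delta=0.8184 Bond=-24.9368
(2,2): Delta=1.0000 Bond=-32.1545
V0=7.0995

The replicating-portfolio and risk-neutral prices coincide; use p* = (1.1−0.92)/(1.2−0.92) = 0.6429 for the latter.
Terminal values V(3,·): V(3,0)=0.0000, V(3,1)=0.0000, V(3,2)=8.3484, V(3,3)=21.6540
  t=2,j=0: stock 27.9312 → up 33.5174 (V=0.0000), down 25.6967 (V=0.0000). Price 0.0000; hedge Δ=0.0000, bond B=0.0000.
  t=2,j=1: stock 36.4320 → up 43.7184 (V=8.3484), down 33.5174 (V=0.0000). Price 4.8789; hedge Δ=0.8184, bond B=-24.9368.
  t=2,j=2: stock 47.5200 → up 57.0240 (V=21.6540), down 43.7184 (V=8.3484). Price 15.3655; hedge Δ=1.0000, bond B=-32.1545.
  t=1,j=0: stock 30.3600 → up 36.4320 (V=4.8789), down 27.9312 (V=0.0000). Price 2.8513; hedge Δ=0.5739, bond B=-14.5734.
  t=1,j=1: stock 39.6000 → up 47.5200 (V=15.3655), down 36.4320 (V=4.8789). Price 10.5639; hedge Δ=0.9458, bond B=-26.8880.
  t=0,j=0: stock 33.0000 → up 39.6000 (V=10.5639), down 30.3600 (V=2.8513). Price 7.0995; hedge Δ=0.8347, bond B=-20.4454.
Each (Δ,B) replicates both successor values, so the strategy is self-financing and V0 is arbitrage-free.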